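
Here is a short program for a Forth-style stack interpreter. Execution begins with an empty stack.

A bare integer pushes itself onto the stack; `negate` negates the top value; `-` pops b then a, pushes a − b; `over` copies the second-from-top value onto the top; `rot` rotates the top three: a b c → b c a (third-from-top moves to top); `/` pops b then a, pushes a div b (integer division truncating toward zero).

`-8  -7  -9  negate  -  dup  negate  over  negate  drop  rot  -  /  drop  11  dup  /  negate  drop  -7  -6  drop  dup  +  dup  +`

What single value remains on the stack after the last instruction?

-8      [-8]
-7      [-8, -7]
-9      [-8, -7, -9]
negate  [-8, -7, 9]
-       [-8, -16]
dup     [-8, -16, -16]
negate  [-8, -16, 16]
over    [-8, -16, 16, -16]
negate  [-8, -16, 16, 16]
drop    [-8, -16, 16]
rot     [-16, 16, -8]
-       [-16, 24]
/       [0]
drop    []
11      [11]
dup     [11, 11]
/       [1]
negate  [-1]
drop    []
-7      [-7]
-6      [-7, -6]
drop    [-7]
dup     [-7, -7]
+       [-14]
dup     [-14, -14]
+       [-28]

-28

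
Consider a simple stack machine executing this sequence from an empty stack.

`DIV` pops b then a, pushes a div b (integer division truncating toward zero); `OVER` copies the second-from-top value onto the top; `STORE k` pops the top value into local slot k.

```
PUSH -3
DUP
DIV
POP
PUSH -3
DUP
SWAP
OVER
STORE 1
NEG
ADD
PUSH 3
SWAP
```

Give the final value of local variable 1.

PUSH -3  -3
DUP      -3 -3
DIV      1
POP      (empty)
PUSH -3  -3
DUP      -3 -3
SWAP     -3 -3
OVER     -3 -3 -3
STORE 1  -3 -3
NEG      -3 3
ADD      0
PUSH 3   0 3
SWAP     3 0

-3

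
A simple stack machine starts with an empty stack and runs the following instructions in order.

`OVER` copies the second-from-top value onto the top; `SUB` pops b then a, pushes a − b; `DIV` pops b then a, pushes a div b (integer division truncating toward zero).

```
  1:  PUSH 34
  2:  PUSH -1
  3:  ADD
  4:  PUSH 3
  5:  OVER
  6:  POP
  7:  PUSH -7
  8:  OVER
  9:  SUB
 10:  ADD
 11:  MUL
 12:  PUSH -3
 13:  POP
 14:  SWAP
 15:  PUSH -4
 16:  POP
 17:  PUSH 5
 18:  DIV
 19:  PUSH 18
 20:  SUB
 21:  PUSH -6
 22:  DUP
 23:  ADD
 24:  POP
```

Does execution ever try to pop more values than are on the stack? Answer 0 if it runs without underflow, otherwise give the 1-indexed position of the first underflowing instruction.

PUSH 34 → [34]
PUSH -1 → [34, -1]
ADD     → [33]
PUSH 3  → [33, 3]
OVER    → [33, 3, 33]
POP     → [33, 3]
PUSH -7 → [33, 3, -7]
OVER    → [33, 3, -7, 3]
SUB     → [33, 3, -10]
ADD     → [33, -7]
MUL     → [-231]
PUSH -3 → [-231, -3]
POP     → [-231]
SWAP  — needs 2 operands, stack has 1 → underflow

14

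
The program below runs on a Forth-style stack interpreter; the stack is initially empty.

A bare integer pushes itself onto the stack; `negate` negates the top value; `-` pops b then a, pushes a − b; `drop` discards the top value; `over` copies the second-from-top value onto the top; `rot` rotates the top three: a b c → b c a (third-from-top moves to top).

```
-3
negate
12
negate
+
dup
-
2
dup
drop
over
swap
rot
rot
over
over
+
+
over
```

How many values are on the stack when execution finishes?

4

-3      -3
negate  3
12      3 12
negate  3 -12
+       -9
dup     -9 -9
-       0
2       0 2
dup     0 2 2
drop    0 2
over    0 2 0
swap    0 0 2
rot     0 2 0
rot     2 0 0
over    2 0 0 0
over    2 0 0 0 0
+       2 0 0 0
+       2 0 0
over    2 0 0 0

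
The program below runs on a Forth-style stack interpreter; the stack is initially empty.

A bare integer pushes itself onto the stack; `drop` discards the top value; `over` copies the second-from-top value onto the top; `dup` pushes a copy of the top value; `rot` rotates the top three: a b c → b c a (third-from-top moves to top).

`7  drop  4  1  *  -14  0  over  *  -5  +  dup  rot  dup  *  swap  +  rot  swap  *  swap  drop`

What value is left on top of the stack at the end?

7    : [7]
drop : []
4    : [4]
1    : [4, 1]
*    : [4]
-14  : [4, -14]
0    : [4, -14, 0]
over : [4, -14, 0, -14]
*    : [4, -14, 0]
-5   : [4, -14, 0, -5]
+    : [4, -14, -5]
dup  : [4, -14, -5, -5]
rot  : [4, -5, -5, -14]
dup  : [4, -5, -5, -14, -14]
*    : [4, -5, -5, 196]
swap : [4, -5, 196, -5]
+    : [4, -5, 191]
rot  : [-5, 191, 4]
swap : [-5, 4, 191]
*    : [-5, 764]
swap : [764, -5]
drop : [764]

764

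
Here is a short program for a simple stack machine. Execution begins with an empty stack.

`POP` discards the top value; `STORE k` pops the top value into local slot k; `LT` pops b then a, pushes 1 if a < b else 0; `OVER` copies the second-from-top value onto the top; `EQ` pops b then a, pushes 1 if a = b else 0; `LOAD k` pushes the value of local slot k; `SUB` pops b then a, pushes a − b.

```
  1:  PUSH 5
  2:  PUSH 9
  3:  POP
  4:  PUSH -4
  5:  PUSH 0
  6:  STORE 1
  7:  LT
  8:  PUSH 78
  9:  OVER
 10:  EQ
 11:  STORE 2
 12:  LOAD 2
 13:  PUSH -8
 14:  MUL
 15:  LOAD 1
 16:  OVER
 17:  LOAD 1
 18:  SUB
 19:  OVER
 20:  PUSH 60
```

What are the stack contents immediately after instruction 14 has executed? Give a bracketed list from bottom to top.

PUSH 5  : 5
PUSH 9  : 5 9
POP     : 5
PUSH -4 : 5 -4
PUSH 0  : 5 -4 0
STORE 1 : 5 -4
LT      : 0
PUSH 78 : 0 78
OVER    : 0 78 0
EQ      : 0 0
STORE 2 : 0
LOAD 2  : 0 0
PUSH -8 : 0 0 -8
MUL     : 0 0

[0, 0]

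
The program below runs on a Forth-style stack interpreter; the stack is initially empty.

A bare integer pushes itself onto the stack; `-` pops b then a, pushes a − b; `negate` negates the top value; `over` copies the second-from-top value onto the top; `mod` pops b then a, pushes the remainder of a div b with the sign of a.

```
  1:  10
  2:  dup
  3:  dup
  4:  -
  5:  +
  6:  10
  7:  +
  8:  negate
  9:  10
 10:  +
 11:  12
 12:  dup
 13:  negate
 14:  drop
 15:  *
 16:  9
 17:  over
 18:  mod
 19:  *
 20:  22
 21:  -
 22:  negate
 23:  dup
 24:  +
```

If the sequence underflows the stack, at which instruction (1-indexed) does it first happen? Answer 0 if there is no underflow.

10     → 10
dup    → 10 10
dup    → 10 10 10
-      → 10 0
+      → 10
10     → 10 10
+      → 20
negate → -20
10     → -20 10
+      → -10
12     → -10 12
dup    → -10 12 12
negate → -10 12 -12
drop   → -10 12
*      → -120
9      → -120 9
over   → -120 9 -120
mod    → -120 9
*      → -1080
22     → -1080 22
-      → -1102
negate → 1102
dup    → 1102 1102
+      → 2204

0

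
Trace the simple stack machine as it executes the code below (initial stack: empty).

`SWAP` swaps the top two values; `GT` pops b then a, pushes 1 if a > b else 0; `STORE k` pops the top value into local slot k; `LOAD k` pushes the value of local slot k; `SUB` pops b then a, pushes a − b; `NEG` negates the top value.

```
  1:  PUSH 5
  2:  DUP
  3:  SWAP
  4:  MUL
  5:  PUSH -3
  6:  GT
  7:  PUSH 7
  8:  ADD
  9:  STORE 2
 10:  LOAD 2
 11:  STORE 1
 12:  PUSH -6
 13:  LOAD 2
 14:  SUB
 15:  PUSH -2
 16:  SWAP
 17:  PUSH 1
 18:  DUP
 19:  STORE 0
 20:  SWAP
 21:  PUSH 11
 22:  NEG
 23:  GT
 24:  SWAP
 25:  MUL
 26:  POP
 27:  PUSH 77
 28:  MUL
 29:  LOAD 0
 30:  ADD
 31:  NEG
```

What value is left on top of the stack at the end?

PUSH 5   [5]
DUP      [5, 5]
SWAP     [5, 5]
MUL      [25]
PUSH -3  [25, -3]
GT       [1]
PUSH 7   [1, 7]
ADD      [8]
STORE 2  []
LOAD 2   [8]
STORE 1  []
PUSH -6  [-6]
LOAD 2   [-6, 8]
SUB      [-14]
PUSH -2  [-14, -2]
SWAP     [-2, -14]
PUSH 1   [-2, -14, 1]
DUP      [-2, -14, 1, 1]
STORE 0  [-2, -14, 1]
SWAP     [-2, 1, -14]
PUSH 11  [-2, 1, -14, 11]
NEG      [-2, 1, -14, -11]
GT       [-2, 1, 0]
SWAP     [-2, 0, 1]
MUL      [-2, 0]
POP      [-2]
PUSH 77  [-2, 77]
MUL      [-154]
LOAD 0   [-154, 1]
ADD      [-153]
NEG      [153]

153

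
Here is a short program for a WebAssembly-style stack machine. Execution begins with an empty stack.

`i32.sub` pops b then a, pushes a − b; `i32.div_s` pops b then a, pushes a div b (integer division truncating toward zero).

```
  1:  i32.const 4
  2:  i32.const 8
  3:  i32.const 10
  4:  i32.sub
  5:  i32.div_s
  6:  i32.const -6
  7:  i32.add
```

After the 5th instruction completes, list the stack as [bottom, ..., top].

[-2]

i32.const 4  : 4
i32.const 8  : 4 8
i32.const 10 : 4 8 10
i32.sub      : 4 -2
i32.div_s    : -2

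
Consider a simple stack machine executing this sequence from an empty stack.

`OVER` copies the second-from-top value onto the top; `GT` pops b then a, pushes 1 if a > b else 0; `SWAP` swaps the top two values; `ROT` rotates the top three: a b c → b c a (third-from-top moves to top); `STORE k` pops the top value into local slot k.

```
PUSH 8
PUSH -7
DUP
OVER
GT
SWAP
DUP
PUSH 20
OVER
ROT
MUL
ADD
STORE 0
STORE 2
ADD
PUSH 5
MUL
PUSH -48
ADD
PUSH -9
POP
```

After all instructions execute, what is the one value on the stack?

PUSH 8    8
PUSH -7   8 -7
DUP       8 -7 -7
OVER      8 -7 -7 -7
GT        8 -7 0
SWAP      8 0 -7
DUP       8 0 -7 -7
PUSH 20   8 0 -7 -7 20
OVER      8 0 -7 -7 20 -7
ROT       8 0 -7 20 -7 -7
MUL       8 0 -7 20 49
ADD       8 0 -7 69
STORE 0   8 0 -7
STORE 2   8 0
ADD       8
PUSH 5    8 5
MUL       40
PUSH -48  40 -48
ADD       -8
PUSH -9   -8 -9
POP       -8

-8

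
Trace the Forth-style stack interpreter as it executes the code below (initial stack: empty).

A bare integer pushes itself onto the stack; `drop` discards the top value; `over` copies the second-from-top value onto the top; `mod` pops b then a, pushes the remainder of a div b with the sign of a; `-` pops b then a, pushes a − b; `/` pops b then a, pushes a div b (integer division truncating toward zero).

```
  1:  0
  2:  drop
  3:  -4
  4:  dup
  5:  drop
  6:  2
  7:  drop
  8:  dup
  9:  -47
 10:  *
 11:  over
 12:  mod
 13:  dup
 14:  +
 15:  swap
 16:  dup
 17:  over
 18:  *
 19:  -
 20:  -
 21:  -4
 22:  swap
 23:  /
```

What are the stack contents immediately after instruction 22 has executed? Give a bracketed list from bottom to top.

0    : 0
drop : (empty)
-4   : -4
dup  : -4 -4
drop : -4
2    : -4 2
drop : -4
dup  : -4 -4
-47  : -4 -4 -47
*    : -4 188
over : -4 188 -4
mod  : -4 0
dup  : -4 0 0
+    : -4 0
swap : 0 -4
dup  : 0 -4 -4
over : 0 -4 -4 -4
*    : 0 -4 16
-    : 0 -20
-    : 20
-4   : 20 -4
swap : -4 20

[-4, 20]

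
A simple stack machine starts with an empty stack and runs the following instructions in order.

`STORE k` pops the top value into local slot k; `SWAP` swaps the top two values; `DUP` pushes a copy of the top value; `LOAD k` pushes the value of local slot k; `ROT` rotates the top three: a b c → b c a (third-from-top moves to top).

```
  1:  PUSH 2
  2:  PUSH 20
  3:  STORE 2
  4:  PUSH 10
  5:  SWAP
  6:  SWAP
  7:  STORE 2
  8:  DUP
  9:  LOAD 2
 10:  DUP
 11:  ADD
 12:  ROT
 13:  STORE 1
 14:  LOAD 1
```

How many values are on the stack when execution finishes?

3

PUSH 2  → 2
PUSH 20 → 2 20
STORE 2 → 2
PUSH 10 → 2 10
SWAP    → 10 2
SWAP    → 2 10
STORE 2 → 2
DUP     → 2 2
LOAD 2  → 2 2 10
DUP     → 2 2 10 10
ADD     → 2 2 20
ROT     → 2 20 2
STORE 1 → 2 20
LOAD 1  → 2 20 2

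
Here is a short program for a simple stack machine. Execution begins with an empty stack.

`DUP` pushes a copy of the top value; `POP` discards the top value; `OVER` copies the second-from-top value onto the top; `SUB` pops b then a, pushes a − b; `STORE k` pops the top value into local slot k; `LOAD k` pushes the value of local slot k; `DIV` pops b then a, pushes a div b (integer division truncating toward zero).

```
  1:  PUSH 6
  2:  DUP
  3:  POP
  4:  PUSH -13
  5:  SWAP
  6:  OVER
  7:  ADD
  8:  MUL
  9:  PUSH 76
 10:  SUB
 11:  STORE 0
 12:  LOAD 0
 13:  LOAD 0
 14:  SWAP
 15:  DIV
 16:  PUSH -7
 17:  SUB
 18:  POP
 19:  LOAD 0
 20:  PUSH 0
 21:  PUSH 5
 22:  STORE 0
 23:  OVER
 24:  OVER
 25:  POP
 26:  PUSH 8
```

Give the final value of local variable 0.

5

PUSH 6   : 6
DUP      : 6 6
POP      : 6
PUSH -13 : 6 -13
SWAP     : -13 6
OVER     : -13 6 -13
ADD      : -13 -7
MUL      : 91
PUSH 76  : 91 76
SUB      : 15
STORE 0  : (empty)
LOAD 0   : 15
LOAD 0   : 15 15
SWAP     : 15 15
DIV      : 1
PUSH -7  : 1 -7
SUB      : 8
POP      : (empty)
LOAD 0   : 15
PUSH 0   : 15 0
PUSH 5   : 15 0 5
STORE 0  : 15 0
OVER     : 15 0 15
OVER     : 15 0 15 0
POP      : 15 0 15
PUSH 8   : 15 0 15 8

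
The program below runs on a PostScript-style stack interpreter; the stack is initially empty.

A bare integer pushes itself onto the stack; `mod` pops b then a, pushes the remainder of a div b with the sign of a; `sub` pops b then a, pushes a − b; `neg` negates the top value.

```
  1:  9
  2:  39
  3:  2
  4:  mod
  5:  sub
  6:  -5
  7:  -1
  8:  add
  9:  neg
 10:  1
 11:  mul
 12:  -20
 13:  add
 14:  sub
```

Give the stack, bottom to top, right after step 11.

9   -> [9]
39  -> [9, 39]
2   -> [9, 39, 2]
mod -> [9, 1]
sub -> [8]
-5  -> [8, -5]
-1  -> [8, -5, -1]
add -> [8, -6]
neg -> [8, 6]
1   -> [8, 6, 1]
mul -> [8, 6]

[8, 6]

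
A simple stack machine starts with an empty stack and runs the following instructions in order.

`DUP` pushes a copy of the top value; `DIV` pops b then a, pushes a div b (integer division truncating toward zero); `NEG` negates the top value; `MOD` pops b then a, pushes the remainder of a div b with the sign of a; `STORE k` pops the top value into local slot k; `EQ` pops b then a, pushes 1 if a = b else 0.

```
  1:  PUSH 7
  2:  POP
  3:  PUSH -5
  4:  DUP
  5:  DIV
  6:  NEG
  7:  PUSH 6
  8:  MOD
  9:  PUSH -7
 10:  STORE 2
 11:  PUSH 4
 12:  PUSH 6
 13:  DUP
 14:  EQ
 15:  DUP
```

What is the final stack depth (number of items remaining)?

PUSH 7  : [7]
POP     : []
PUSH -5 : [-5]
DUP     : [-5, -5]
DIV     : [1]
NEG     : [-1]
PUSH 6  : [-1, 6]
MOD     : [-1]
PUSH -7 : [-1, -7]
STORE 2 : [-1]
PUSH 4  : [-1, 4]
PUSH 6  : [-1, 4, 6]
DUP     : [-1, 4, 6, 6]
EQ      : [-1, 4, 1]
DUP     : [-1, 4, 1, 1]

4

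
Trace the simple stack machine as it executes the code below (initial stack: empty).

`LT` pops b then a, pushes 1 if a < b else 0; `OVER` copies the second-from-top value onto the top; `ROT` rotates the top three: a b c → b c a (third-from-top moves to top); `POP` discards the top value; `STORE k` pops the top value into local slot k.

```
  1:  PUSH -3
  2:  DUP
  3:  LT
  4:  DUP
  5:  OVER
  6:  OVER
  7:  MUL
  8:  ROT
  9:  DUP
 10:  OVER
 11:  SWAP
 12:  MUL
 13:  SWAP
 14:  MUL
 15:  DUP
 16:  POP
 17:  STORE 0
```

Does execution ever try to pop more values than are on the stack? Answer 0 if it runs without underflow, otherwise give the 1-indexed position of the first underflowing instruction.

PUSH -3 -> -3
DUP     -> -3 -3
LT      -> 0
DUP     -> 0 0
OVER    -> 0 0 0
OVER    -> 0 0 0 0
MUL     -> 0 0 0
ROT     -> 0 0 0
DUP     -> 0 0 0 0
OVER    -> 0 0 0 0 0
SWAP    -> 0 0 0 0 0
MUL     -> 0 0 0 0
SWAP    -> 0 0 0 0
MUL     -> 0 0 0
DUP     -> 0 0 0 0
POP     -> 0 0 0
STORE 0 -> 0 0

0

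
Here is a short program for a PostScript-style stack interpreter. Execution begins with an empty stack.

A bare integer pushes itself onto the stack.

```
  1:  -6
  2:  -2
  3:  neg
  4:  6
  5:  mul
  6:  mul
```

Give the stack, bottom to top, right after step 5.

[-6, 12]

-6  -> [-6]
-2  -> [-6, -2]
neg -> [-6, 2]
6   -> [-6, 2, 6]
mul -> [-6, 12]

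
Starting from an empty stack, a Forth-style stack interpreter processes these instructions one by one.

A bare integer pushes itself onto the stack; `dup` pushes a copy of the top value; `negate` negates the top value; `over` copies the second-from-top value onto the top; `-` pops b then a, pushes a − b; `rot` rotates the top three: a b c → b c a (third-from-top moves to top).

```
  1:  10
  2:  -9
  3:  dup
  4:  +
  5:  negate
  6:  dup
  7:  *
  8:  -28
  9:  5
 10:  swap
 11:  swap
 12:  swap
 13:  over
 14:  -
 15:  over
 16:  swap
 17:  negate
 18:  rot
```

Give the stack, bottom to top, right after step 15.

[10, 324, 5, -33, 5]

10     : [10]
-9     : [10, -9]
dup    : [10, -9, -9]
+      : [10, -18]
negate : [10, 18]
dup    : [10, 18, 18]
*      : [10, 324]
-28    : [10, 324, -28]
5      : [10, 324, -28, 5]
swap   : [10, 324, 5, -28]
swap   : [10, 324, -28, 5]
swap   : [10, 324, 5, -28]
over   : [10, 324, 5, -28, 5]
-      : [10, 324, 5, -33]
over   : [10, 324, 5, -33, 5]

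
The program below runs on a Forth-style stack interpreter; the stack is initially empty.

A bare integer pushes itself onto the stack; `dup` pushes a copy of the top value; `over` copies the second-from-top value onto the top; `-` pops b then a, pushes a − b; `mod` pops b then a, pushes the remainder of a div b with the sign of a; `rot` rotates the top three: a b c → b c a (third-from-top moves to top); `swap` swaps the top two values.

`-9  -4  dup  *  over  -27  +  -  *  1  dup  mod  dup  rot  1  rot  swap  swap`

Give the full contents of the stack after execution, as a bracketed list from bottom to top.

[0, -468, 1, 0]

-9   : -9
-4   : -9 -4
dup  : -9 -4 -4
*    : -9 16
over : -9 16 -9
-27  : -9 16 -9 -27
+    : -9 16 -36
-    : -9 52
*    : -468
1    : -468 1
dup  : -468 1 1
mod  : -468 0
dup  : -468 0 0
rot  : 0 0 -468
1    : 0 0 -468 1
rot  : 0 -468 1 0
swap : 0 -468 0 1
swap : 0 -468 1 0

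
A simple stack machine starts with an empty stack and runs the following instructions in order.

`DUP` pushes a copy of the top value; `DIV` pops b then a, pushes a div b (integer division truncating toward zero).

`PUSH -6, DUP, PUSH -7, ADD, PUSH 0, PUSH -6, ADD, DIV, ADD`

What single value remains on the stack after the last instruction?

-4

PUSH -6 : [-6]
DUP     : [-6, -6]
PUSH -7 : [-6, -6, -7]
ADD     : [-6, -13]
PUSH 0  : [-6, -13, 0]
PUSH -6 : [-6, -13, 0, -6]
ADD     : [-6, -13, -6]
DIV     : [-6, 2]
ADD     : [-4]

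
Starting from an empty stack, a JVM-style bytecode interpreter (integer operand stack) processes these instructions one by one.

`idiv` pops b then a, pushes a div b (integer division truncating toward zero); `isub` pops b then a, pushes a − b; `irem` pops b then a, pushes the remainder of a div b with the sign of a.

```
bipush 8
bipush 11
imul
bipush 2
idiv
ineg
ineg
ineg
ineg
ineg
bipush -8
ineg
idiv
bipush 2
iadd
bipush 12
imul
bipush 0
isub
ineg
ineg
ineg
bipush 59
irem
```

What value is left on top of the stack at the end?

bipush 8   [8]
bipush 11  [8, 11]
imul       [88]
bipush 2   [88, 2]
idiv       [44]
ineg       [-44]
ineg       [44]
ineg       [-44]
ineg       [44]
ineg       [-44]
bipush -8  [-44, -8]
ineg       [-44, 8]
idiv       [-5]
bipush 2   [-5, 2]
iadd       [-3]
bipush 12  [-3, 12]
imul       [-36]
bipush 0   [-36, 0]
isub       [-36]
ineg       [36]
ineg       [-36]
ineg       [36]
bipush 59  [36, 59]
irem       [36]

36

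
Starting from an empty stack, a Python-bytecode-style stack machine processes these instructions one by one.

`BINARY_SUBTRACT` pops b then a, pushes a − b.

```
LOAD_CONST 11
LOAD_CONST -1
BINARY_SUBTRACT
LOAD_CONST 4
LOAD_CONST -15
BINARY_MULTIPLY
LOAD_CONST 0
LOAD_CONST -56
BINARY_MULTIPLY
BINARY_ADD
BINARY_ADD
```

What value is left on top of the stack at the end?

LOAD_CONST 11    11
LOAD_CONST -1    11 -1
BINARY_SUBTRACT  12
LOAD_CONST 4     12 4
LOAD_CONST -15   12 4 -15
BINARY_MULTIPLY  12 -60
LOAD_CONST 0     12 -60 0
LOAD_CONST -56   12 -60 0 -56
BINARY_MULTIPLY  12 -60 0
BINARY_ADD       12 -60
BINARY_ADD       -48

-48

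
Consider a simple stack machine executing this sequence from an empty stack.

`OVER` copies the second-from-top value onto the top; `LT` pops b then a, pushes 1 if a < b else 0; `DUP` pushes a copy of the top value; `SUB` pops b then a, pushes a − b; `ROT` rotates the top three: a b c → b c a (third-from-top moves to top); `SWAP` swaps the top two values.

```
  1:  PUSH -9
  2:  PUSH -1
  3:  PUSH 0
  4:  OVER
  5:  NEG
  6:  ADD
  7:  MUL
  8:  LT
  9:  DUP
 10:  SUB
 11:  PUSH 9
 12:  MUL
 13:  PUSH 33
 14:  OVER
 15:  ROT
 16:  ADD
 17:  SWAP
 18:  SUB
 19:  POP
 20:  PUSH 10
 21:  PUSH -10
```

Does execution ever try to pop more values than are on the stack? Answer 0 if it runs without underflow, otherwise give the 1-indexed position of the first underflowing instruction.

PUSH -9   [-9]
PUSH -1   [-9, -1]
PUSH 0    [-9, -1, 0]
OVER      [-9, -1, 0, -1]
NEG       [-9, -1, 0, 1]
ADD       [-9, -1, 1]
MUL       [-9, -1]
LT        [1]
DUP       [1, 1]
SUB       [0]
PUSH 9    [0, 9]
MUL       [0]
PUSH 33   [0, 33]
OVER      [0, 33, 0]
ROT       [33, 0, 0]
ADD       [33, 0]
SWAP      [0, 33]
SUB       [-33]
POP       []
PUSH 10   [10]
PUSH -10  [10, -10]

0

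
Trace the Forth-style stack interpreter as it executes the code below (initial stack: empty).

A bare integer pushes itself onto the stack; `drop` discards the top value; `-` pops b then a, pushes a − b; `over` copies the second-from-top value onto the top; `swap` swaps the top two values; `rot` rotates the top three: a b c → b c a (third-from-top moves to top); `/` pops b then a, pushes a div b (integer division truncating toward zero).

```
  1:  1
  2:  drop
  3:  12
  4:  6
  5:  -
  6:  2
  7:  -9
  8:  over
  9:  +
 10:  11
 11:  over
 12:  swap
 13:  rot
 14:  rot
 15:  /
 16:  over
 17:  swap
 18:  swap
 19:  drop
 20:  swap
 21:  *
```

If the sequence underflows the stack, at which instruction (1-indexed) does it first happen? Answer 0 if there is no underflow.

0

1    → 1
drop → (empty)
12   → 12
6    → 12 6
-    → 6
2    → 6 2
-9   → 6 2 -9
over → 6 2 -9 2
+    → 6 2 -7
11   → 6 2 -7 11
over → 6 2 -7 11 -7
swap → 6 2 -7 -7 11
rot  → 6 2 -7 11 -7
rot  → 6 2 11 -7 -7
/    → 6 2 11 1
over → 6 2 11 1 11
swap → 6 2 11 11 1
swap → 6 2 11 1 11
drop → 6 2 11 1
swap → 6 2 1 11
*    → 6 2 11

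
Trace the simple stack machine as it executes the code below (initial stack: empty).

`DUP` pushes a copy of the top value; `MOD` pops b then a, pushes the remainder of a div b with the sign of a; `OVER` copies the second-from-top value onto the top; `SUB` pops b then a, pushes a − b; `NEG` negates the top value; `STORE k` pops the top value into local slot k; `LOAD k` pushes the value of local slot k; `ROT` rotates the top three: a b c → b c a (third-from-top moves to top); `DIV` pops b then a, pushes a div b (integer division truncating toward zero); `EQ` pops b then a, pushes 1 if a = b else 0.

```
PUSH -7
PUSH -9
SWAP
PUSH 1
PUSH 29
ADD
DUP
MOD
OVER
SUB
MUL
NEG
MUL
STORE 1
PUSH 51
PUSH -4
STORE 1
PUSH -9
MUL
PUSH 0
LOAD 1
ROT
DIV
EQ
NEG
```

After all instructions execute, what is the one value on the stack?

PUSH -7 -> [-7]
PUSH -9 -> [-7, -9]
SWAP    -> [-9, -7]
PUSH 1  -> [-9, -7, 1]
PUSH 29 -> [-9, -7, 1, 29]
ADD     -> [-9, -7, 30]
DUP     -> [-9, -7, 30, 30]
MOD     -> [-9, -7, 0]
OVER    -> [-9, -7, 0, -7]
SUB     -> [-9, -7, 7]
MUL     -> [-9, -49]
NEG     -> [-9, 49]
MUL     -> [-441]
STORE 1 -> []
PUSH 51 -> [51]
PUSH -4 -> [51, -4]
STORE 1 -> [51]
PUSH -9 -> [51, -9]
MUL     -> [-459]
PUSH 0  -> [-459, 0]
LOAD 1  -> [-459, 0, -4]
ROT     -> [0, -4, -459]
DIV     -> [0, 0]
EQ      -> [1]
NEG     -> [-1]

-1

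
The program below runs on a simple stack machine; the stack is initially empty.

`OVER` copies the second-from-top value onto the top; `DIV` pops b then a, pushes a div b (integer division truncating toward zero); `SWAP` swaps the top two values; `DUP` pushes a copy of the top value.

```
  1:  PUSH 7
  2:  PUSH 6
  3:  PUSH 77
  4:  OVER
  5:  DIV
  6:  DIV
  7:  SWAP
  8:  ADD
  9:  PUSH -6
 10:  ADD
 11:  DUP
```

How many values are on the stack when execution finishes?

2

PUSH 7  -> 7
PUSH 6  -> 7 6
PUSH 77 -> 7 6 77
OVER    -> 7 6 77 6
DIV     -> 7 6 12
DIV     -> 7 0
SWAP    -> 0 7
ADD     -> 7
PUSH -6 -> 7 -6
ADD     -> 1
DUP     -> 1 1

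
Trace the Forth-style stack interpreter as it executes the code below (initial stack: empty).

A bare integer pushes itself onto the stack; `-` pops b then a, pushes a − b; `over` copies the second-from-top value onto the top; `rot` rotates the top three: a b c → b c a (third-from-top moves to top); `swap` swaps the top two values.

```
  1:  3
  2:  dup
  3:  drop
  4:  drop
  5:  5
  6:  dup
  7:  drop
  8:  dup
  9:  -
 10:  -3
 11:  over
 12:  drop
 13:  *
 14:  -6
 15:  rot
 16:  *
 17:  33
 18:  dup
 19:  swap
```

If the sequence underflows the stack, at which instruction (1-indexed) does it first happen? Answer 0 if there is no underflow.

15

3    : [3]
dup  : [3, 3]
drop : [3]
drop : []
5    : [5]
dup  : [5, 5]
drop : [5]
dup  : [5, 5]
-    : [0]
-3   : [0, -3]
over : [0, -3, 0]
drop : [0, -3]
*    : [0]
-6   : [0, -6]
rot  — needs 3 operands, stack has 2 → underflow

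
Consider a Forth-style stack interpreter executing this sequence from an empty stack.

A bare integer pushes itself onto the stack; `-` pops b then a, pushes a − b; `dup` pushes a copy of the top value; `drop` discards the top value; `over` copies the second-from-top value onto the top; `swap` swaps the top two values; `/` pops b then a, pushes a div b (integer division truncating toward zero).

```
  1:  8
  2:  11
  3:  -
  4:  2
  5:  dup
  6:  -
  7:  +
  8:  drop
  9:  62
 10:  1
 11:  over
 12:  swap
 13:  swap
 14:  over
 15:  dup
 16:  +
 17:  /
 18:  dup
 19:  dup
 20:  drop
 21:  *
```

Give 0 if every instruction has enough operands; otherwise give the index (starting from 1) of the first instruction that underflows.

0

8    : [8]
11   : [8, 11]
-    : [-3]
2    : [-3, 2]
dup  : [-3, 2, 2]
-    : [-3, 0]
+    : [-3]
drop : []
62   : [62]
1    : [62, 1]
over : [62, 1, 62]
swap : [62, 62, 1]
swap : [62, 1, 62]
over : [62, 1, 62, 1]
dup  : [62, 1, 62, 1, 1]
+    : [62, 1, 62, 2]
/    : [62, 1, 31]
dup  : [62, 1, 31, 31]
dup  : [62, 1, 31, 31, 31]
drop : [62, 1, 31, 31]
*    : [62, 1, 961]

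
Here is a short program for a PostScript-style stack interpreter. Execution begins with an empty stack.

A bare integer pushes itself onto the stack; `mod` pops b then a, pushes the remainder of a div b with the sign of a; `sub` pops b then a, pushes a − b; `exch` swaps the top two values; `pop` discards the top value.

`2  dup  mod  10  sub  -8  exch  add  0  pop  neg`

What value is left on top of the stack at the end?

2    -> 2
dup  -> 2 2
mod  -> 0
10   -> 0 10
sub  -> -10
-8   -> -10 -8
exch -> -8 -10
add  -> -18
0    -> -18 0
pop  -> -18
neg  -> 18

18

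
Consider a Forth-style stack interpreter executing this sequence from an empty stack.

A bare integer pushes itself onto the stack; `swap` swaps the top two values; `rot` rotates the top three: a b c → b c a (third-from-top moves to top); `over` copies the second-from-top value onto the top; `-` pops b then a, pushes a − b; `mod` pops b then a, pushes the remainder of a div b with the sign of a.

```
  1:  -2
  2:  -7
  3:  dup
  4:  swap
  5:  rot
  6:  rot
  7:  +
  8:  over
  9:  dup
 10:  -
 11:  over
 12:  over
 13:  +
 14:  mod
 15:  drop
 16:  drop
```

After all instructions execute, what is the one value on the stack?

-2   → [-2]
-7   → [-2, -7]
dup  → [-2, -7, -7]
swap → [-2, -7, -7]
rot  → [-7, -7, -2]
rot  → [-7, -2, -7]
+    → [-7, -9]
over → [-7, -9, -7]
dup  → [-7, -9, -7, -7]
-    → [-7, -9, 0]
over → [-7, -9, 0, -9]
over → [-7, -9, 0, -9, 0]
+    → [-7, -9, 0, -9]
mod  → [-7, -9, 0]
drop → [-7, -9]
drop → [-7]

-7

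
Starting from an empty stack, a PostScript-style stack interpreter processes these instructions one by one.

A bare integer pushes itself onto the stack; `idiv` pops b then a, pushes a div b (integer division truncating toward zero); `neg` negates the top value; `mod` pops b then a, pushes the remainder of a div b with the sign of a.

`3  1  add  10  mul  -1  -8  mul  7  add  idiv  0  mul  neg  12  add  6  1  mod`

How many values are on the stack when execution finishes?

2

3     3
1     3 1
add   4
10    4 10
mul   40
-1    40 -1
-8    40 -1 -8
mul   40 8
7     40 8 7
add   40 15
idiv  2
0     2 0
mul   0
neg   0
12    0 12
add   12
6     12 6
1     12 6 1
mod   12 0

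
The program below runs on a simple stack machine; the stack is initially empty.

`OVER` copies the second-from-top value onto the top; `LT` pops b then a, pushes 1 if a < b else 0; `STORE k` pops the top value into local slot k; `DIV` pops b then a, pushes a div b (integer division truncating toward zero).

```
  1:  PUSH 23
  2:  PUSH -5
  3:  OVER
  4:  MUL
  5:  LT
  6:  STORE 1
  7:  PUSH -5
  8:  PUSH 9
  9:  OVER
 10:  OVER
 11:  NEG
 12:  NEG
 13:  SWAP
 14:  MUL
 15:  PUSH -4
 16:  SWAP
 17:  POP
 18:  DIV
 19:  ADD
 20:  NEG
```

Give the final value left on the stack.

7

PUSH 23 → [23]
PUSH -5 → [23, -5]
OVER    → [23, -5, 23]
MUL     → [23, -115]
LT      → [0]
STORE 1 → []
PUSH -5 → [-5]
PUSH 9  → [-5, 9]
OVER    → [-5, 9, -5]
OVER    → [-5, 9, -5, 9]
NEG     → [-5, 9, -5, -9]
NEG     → [-5, 9, -5, 9]
SWAP    → [-5, 9, 9, -5]
MUL     → [-5, 9, -45]
PUSH -4 → [-5, 9, -45, -4]
SWAP    → [-5, 9, -4, -45]
POP     → [-5, 9, -4]
DIV     → [-5, -2]
ADD     → [-7]
NEG     → [7]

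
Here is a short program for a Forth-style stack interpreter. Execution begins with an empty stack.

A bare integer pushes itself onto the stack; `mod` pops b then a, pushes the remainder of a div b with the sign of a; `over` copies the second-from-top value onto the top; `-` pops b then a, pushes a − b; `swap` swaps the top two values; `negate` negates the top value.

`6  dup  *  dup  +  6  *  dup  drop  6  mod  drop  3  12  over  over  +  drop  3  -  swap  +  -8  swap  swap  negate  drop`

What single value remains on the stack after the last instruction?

6      → [6]
dup    → [6, 6]
*      → [36]
dup    → [36, 36]
+      → [72]
6      → [72, 6]
*      → [432]
dup    → [432, 432]
drop   → [432]
6      → [432, 6]
mod    → [0]
drop   → []
3      → [3]
12     → [3, 12]
over   → [3, 12, 3]
over   → [3, 12, 3, 12]
+      → [3, 12, 15]
drop   → [3, 12]
3      → [3, 12, 3]
-      → [3, 9]
swap   → [9, 3]
+      → [12]
-8     → [12, -8]
swap   → [-8, 12]
swap   → [12, -8]
negate → [12, 8]
drop   → [12]

12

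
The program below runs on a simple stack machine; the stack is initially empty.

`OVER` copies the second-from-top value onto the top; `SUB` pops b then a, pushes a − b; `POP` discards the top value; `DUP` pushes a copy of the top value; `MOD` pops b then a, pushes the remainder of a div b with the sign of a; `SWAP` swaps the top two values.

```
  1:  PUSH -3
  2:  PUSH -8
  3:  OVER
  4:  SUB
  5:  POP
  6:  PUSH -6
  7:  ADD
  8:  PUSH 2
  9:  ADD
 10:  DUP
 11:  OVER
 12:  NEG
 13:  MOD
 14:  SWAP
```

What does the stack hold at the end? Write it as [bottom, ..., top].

PUSH -3  -3
PUSH -8  -3 -8
OVER     -3 -8 -3
SUB      -3 -5
POP      -3
PUSH -6  -3 -6
ADD      -9
PUSH 2   -9 2
ADD      -7
DUP      -7 -7
OVER     -7 -7 -7
NEG      -7 -7 7
MOD      -7 0
SWAP     0 -7

[0, -7]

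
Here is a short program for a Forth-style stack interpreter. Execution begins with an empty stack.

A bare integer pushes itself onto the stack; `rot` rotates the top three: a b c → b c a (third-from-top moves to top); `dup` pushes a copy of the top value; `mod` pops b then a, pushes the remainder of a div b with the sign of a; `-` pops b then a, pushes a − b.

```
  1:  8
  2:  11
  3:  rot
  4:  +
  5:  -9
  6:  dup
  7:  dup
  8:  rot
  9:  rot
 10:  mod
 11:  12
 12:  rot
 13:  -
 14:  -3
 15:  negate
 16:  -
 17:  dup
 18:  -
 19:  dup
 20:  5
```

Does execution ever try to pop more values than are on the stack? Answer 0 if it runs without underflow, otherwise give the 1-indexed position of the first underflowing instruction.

8  : 8
11 : 8 11
rot  — needs 3 operands, stack has 2 → underflow

3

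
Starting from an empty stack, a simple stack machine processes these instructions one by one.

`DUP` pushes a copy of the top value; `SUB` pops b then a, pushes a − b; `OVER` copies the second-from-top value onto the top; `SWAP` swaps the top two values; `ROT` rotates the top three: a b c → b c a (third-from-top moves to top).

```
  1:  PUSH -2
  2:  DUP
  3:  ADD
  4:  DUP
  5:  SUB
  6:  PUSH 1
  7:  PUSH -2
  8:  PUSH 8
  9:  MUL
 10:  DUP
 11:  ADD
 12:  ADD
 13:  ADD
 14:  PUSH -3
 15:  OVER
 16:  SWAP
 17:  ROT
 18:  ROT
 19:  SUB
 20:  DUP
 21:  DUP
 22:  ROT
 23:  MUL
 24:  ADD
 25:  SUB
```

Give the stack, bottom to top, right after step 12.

[0, -31]

PUSH -2 -> -2
DUP     -> -2 -2
ADD     -> -4
DUP     -> -4 -4
SUB     -> 0
PUSH 1  -> 0 1
PUSH -2 -> 0 1 -2
PUSH 8  -> 0 1 -2 8
MUL     -> 0 1 -16
DUP     -> 0 1 -16 -16
ADD     -> 0 1 -32
ADD     -> 0 -31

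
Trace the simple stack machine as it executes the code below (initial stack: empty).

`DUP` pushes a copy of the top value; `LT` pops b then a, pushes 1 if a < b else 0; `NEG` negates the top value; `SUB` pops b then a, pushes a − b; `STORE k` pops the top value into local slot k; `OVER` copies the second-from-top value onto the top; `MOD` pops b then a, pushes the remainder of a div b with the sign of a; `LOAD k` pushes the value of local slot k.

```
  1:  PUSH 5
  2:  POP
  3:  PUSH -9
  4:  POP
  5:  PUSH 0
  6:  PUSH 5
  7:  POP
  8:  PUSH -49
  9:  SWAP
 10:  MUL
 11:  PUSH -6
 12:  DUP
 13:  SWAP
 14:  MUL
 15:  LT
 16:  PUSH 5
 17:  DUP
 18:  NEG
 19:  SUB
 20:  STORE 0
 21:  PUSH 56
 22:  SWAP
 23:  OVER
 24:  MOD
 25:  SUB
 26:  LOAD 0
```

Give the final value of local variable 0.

PUSH 5   : [5]
POP      : []
PUSH -9  : [-9]
POP      : []
PUSH 0   : [0]
PUSH 5   : [0, 5]
POP      : [0]
PUSH -49 : [0, -49]
SWAP     : [-49, 0]
MUL      : [0]
PUSH -6  : [0, -6]
DUP      : [0, -6, -6]
SWAP     : [0, -6, -6]
MUL      : [0, 36]
LT       : [1]
PUSH 5   : [1, 5]
DUP      : [1, 5, 5]
NEG      : [1, 5, -5]
SUB      : [1, 10]
STORE 0  : [1]
PUSH 56  : [1, 56]
SWAP     : [56, 1]
OVER     : [56, 1, 56]
MOD      : [56, 1]
SUB      : [55]
LOAD 0   : [55, 10]

10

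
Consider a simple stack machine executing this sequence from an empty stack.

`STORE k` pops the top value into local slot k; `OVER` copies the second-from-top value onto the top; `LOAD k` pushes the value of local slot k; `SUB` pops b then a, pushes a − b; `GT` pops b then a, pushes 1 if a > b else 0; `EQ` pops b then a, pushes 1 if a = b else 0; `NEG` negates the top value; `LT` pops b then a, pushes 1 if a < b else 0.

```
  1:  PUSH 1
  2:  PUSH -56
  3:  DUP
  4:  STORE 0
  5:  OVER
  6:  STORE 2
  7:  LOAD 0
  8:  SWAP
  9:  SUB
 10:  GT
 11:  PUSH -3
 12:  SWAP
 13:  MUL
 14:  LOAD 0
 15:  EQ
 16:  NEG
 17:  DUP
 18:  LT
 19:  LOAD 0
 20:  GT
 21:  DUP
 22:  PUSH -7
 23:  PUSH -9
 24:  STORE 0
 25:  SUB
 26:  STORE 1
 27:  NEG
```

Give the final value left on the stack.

PUSH 1    [1]
PUSH -56  [1, -56]
DUP       [1, -56, -56]
STORE 0   [1, -56]
OVER      [1, -56, 1]
STORE 2   [1, -56]
LOAD 0    [1, -56, -56]
SWAP      [1, -56, -56]
SUB       [1, 0]
GT        [1]
PUSH -3   [1, -3]
SWAP      [-3, 1]
MUL       [-3]
LOAD 0    [-3, -56]
EQ        [0]
NEG       [0]
DUP       [0, 0]
LT        [0]
LOAD 0    [0, -56]
GT        [1]
DUP       [1, 1]
PUSH -7   [1, 1, -7]
PUSH -9   [1, 1, -7, -9]
STORE 0   [1, 1, -7]
SUB       [1, 8]
STORE 1   [1]
NEG       [-1]

-1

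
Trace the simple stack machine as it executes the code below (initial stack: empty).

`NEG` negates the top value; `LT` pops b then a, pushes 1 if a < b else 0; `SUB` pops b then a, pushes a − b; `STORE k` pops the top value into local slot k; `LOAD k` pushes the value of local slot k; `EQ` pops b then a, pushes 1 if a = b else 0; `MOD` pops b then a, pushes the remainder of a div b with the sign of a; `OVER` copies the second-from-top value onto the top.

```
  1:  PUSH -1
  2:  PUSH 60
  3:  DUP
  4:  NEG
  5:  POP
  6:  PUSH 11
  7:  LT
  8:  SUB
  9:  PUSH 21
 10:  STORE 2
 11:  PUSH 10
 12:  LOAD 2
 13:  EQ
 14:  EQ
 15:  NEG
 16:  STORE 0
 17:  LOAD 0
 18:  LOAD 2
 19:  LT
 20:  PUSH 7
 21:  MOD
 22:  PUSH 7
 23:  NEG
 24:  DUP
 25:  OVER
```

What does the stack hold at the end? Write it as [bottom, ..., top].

PUSH -1 → -1
PUSH 60 → -1 60
DUP     → -1 60 60
NEG     → -1 60 -60
POP     → -1 60
PUSH 11 → -1 60 11
LT      → -1 0
SUB     → -1
PUSH 21 → -1 21
STORE 2 → -1
PUSH 10 → -1 10
LOAD 2  → -1 10 21
EQ      → -1 0
EQ      → 0
NEG     → 0
STORE 0 → (empty)
LOAD 0  → 0
LOAD 2  → 0 21
LT      → 1
PUSH 7  → 1 7
MOD     → 1
PUSH 7  → 1 7
NEG     → 1 -7
DUP     → 1 -7 -7
OVER    → 1 -7 -7 -7

[1, -7, -7, -7]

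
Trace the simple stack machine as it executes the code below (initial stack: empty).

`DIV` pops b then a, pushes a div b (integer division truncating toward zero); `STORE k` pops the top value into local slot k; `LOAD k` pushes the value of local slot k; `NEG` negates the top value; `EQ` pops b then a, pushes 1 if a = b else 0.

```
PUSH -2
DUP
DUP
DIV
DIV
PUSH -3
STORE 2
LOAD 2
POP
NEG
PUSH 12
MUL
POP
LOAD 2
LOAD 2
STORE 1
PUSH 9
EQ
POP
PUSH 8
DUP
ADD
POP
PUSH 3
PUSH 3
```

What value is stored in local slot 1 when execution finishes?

-3

PUSH -2 : -2
DUP     : -2 -2
DUP     : -2 -2 -2
DIV     : -2 1
DIV     : -2
PUSH -3 : -2 -3
STORE 2 : -2
LOAD 2  : -2 -3
POP     : -2
NEG     : 2
PUSH 12 : 2 12
MUL     : 24
POP     : (empty)
LOAD 2  : -3
LOAD 2  : -3 -3
STORE 1 : -3
PUSH 9  : -3 9
EQ      : 0
POP     : (empty)
PUSH 8  : 8
DUP     : 8 8
ADD     : 16
POP     : (empty)
PUSH 3  : 3
PUSH 3  : 3 3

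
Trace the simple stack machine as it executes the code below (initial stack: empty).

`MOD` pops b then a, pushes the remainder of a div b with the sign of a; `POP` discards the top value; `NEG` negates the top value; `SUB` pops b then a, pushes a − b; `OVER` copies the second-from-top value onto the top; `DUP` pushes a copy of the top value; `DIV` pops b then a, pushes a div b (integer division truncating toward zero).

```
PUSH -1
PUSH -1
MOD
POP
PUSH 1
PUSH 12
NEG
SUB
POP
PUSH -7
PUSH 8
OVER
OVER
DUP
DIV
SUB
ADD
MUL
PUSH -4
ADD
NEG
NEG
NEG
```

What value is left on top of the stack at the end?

PUSH -1 → [-1]
PUSH -1 → [-1, -1]
MOD     → [0]
POP     → []
PUSH 1  → [1]
PUSH 12 → [1, 12]
NEG     → [1, -12]
SUB     → [13]
POP     → []
PUSH -7 → [-7]
PUSH 8  → [-7, 8]
OVER    → [-7, 8, -7]
OVER    → [-7, 8, -7, 8]
DUP     → [-7, 8, -7, 8, 8]
DIV     → [-7, 8, -7, 1]
SUB     → [-7, 8, -8]
ADD     → [-7, 0]
MUL     → [0]
PUSH -4 → [0, -4]
ADD     → [-4]
NEG     → [4]
NEG     → [-4]
NEG     → [4]

4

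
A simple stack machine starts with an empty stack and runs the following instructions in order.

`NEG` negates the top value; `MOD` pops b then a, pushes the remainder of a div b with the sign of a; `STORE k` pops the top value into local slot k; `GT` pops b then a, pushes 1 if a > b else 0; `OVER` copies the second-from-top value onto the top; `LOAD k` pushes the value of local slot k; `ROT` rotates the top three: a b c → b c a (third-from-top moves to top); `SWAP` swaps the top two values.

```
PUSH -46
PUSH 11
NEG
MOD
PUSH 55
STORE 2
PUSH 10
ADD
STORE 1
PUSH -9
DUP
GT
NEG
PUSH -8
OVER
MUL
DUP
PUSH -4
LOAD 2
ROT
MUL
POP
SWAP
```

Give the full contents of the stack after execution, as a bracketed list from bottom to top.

[0, -4, 0]

PUSH -46 -> [-46]
PUSH 11  -> [-46, 11]
NEG      -> [-46, -11]
MOD      -> [-2]
PUSH 55  -> [-2, 55]
STORE 2  -> [-2]
PUSH 10  -> [-2, 10]
ADD      -> [8]
STORE 1  -> []
PUSH -9  -> [-9]
DUP      -> [-9, -9]
GT       -> [0]
NEG      -> [0]
PUSH -8  -> [0, -8]
OVER     -> [0, -8, 0]
MUL      -> [0, 0]
DUP      -> [0, 0, 0]
PUSH -4  -> [0, 0, 0, -4]
LOAD 2   -> [0, 0, 0, -4, 55]
ROT      -> [0, 0, -4, 55, 0]
MUL      -> [0, 0, -4, 0]
POP      -> [0, 0, -4]
SWAP     -> [0, -4, 0]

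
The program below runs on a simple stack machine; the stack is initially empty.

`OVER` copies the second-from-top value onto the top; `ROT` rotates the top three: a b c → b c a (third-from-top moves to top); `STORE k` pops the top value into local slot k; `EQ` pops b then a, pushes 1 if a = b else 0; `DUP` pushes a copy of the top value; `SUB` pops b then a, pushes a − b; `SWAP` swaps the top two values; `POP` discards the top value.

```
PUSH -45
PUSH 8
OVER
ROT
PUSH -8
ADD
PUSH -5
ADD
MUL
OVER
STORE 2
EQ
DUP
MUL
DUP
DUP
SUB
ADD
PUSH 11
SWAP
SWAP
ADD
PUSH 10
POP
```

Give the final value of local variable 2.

PUSH -45  [-45]
PUSH 8    [-45, 8]
OVER      [-45, 8, -45]
ROT       [8, -45, -45]
PUSH -8   [8, -45, -45, -8]
ADD       [8, -45, -53]
PUSH -5   [8, -45, -53, -5]
ADD       [8, -45, -58]
MUL       [8, 2610]
OVER      [8, 2610, 8]
STORE 2   [8, 2610]
EQ        [0]
DUP       [0, 0]
MUL       [0]
DUP       [0, 0]
DUP       [0, 0, 0]
SUB       [0, 0]
ADD       [0]
PUSH 11   [0, 11]
SWAP      [11, 0]
SWAP      [0, 11]
ADD       [11]
PUSH 10   [11, 10]
POP       [11]

8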